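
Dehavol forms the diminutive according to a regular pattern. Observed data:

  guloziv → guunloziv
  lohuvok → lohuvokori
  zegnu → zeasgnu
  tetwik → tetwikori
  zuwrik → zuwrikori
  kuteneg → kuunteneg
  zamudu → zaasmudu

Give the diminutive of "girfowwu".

tetwik and guloziv both have last vowel 'i' yet inflect differently (tetwikori, guunloziv), so the last vowel is not what conditions the rule; the final letter is.
"girfowwu" ends in -u. The stems ending in -u (zegnu → zeasgnu, zamudu → zaasmudu) insert -as- after the first vowel.
The other patterns: stems ending in -k add -ori; stems ending in -g or -v insert -un- after the first vowel.
So girfowwu → giasrfowwu.

giasrfowwu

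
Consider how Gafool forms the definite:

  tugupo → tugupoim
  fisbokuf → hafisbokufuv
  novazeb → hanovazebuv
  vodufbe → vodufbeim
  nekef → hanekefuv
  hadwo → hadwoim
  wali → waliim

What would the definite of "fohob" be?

vodufbe and novazeb both have last vowel 'e' yet inflect differently (vodufbeim, hanovazebuv), so the last vowel is not what conditions the rule; whether the stem ends in a vowel or a consonant is.
"fohob" ends in a consonant. The stems ending in a consonant (novazeb → hanovazebuv, fisbokuf → hafisbokufuv, nekef → hanekefuv) add ha- … -uv around the stem.
The other pattern: stems ending in a vowel add -im.
So fohob → hafohobuv.

hafohobuv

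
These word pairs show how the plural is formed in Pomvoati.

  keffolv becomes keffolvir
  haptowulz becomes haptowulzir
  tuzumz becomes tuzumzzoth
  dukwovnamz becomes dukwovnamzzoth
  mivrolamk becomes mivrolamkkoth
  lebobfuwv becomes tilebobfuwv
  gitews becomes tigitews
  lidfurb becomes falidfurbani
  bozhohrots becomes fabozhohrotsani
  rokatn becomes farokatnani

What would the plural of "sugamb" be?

sugambboth

haptowulz and tuzumz both end in -z yet inflect differently (haptowulzir, tuzumzzoth), so the final letter is not what conditions the rule; the second-to-last letter is.
"sugamb" has second-to-last letter 'm'. The stems whose second-to-last letter is 'm' (tuzumz → tuzumzzoth, dukwovnamz → dukwovnamzzoth, mivrolamk → mivrolamkkoth) double the final consonant and add -oth.
The other patterns: stems whose second-to-last letter is 'l' add -ir; stems whose second-to-last letter is 'w' add the prefix ti-; stems whose second-to-last letter is 'r' or 't' add fa- … -ani around the stem.
So sugamb → sugambboth.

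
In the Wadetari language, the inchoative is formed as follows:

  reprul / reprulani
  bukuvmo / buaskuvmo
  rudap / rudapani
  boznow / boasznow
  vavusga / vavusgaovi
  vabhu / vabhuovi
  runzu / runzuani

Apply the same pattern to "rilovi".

"rilovi" begins with r-. The stems beginning with r- (reprul → reprulani, runzu → runzuani, rudap → rudapani) add -ani.
The other patterns: stems beginning with v- add -ovi; stems beginning with b- insert -as- after the first vowel.
So rilovi → riloviani.

riloviani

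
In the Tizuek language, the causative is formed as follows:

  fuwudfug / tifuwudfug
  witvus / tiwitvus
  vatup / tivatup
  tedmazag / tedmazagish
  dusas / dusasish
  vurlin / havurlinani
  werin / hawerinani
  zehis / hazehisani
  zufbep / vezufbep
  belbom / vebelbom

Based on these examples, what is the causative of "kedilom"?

vekedilom

fuwudfug and tedmazag both end in -g yet inflect differently (tifuwudfug, tedmazagish), so the final letter is not what conditions the rule; the last vowel is.
"kedilom" has last vowel 'o'. The one such stem in the data (belbom → vebelbom) adds the prefix ve-, so the same rule applies.
The other patterns: stems whose last vowel is 'u' add the prefix ti-; stems whose last vowel is 'a' add -ish; stems whose last vowel is 'i' add ha- … -ani around the stem.
So kedilom → vekedilom.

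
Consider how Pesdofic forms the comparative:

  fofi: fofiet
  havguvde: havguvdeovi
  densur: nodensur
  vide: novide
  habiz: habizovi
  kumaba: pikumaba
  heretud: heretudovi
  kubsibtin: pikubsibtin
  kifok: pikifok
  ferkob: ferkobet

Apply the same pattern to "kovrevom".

havguvde and vide both end in -e yet inflect differently (havguvdeovi, novide), so the final letter is not what conditions the rule; the first letter is.
"kovrevom" begins with k-. The stems beginning with k- (kifok → pikifok, kubsibtin → pikubsibtin, kumaba → pikumaba) add the prefix pi-.
So kovrevom → pikovrevom.

pikovrevom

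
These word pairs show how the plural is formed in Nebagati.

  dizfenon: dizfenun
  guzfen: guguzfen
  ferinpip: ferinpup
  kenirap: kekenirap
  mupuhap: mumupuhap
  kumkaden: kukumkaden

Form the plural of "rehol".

rehul

dizfenon and guzfen both end in -n yet inflect differently (dizfenun, guguzfen), so the final letter is not what conditions the rule; the last vowel is.
"rehol" has last vowel 'o'. The one such stem in the data (dizfenon → dizfenun) changes the last vowel to 'u' (as does ferinpip), so the same rule applies.
The other pattern: stems whose last vowel is 'a' or 'e' repeat the first consonant+vowel as a prefix.
So rehol → rehul.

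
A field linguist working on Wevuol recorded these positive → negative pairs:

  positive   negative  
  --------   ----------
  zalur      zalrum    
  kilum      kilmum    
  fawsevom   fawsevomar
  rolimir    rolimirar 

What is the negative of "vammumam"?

vammumamar

rolimir and zalur both end in -r yet inflect differently (rolimirar, zalrum), so the final letter is not what conditions the rule; the number of vowels is.
"vammumam" has 3 vowels. The stems with 3 vowels (fawsevom → fawsevomar, rolimir → rolimirar) add -ar.
So vammumam → vammumamar.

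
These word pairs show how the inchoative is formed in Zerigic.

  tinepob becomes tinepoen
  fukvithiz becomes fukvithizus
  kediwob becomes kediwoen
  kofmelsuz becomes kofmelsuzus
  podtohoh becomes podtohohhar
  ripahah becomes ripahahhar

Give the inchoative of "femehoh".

femehohhar

"femehoh" ends in -h. The stems ending in -h (podtohoh → podtohohhar, ripahah → ripahahhar) double the final consonant and add -ar.
So femehoh → femehohhar.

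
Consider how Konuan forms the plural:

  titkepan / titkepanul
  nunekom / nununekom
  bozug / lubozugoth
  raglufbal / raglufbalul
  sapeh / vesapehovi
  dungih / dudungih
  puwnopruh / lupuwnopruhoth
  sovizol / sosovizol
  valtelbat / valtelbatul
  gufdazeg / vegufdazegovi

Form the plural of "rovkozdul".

lurovkozduloth

bozug and gufdazeg both end in -g yet inflect differently (lubozugoth, vegufdazegovi), so the final letter is not what conditions the rule; the last vowel is.
"rovkozdul" has last vowel 'u'. The stems whose last vowel is 'u' (bozug → lubozugoth, puwnopruh → lupuwnopruhoth) add lu- … -oth around the stem.
The other patterns: stems whose last vowel is 'e' add ve- … -ovi around the stem; stems whose last vowel is 'a' add -ul; stems whose last vowel is 'i' or 'o' repeat the first consonant+vowel as a prefix.
So rovkozdul → lurovkozduloth.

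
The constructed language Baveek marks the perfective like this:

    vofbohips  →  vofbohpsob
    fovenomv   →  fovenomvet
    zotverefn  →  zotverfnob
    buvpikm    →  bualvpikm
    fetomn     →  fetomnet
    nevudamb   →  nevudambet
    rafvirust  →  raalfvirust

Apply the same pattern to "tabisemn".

tabisemnet

fetomn and zotverefn both end in -n yet inflect differently (fetomnet, zotverfnob), so the final letter is not what conditions the rule; the second-to-last letter is.
"tabisemn" has second-to-last letter 'm'. The stems whose second-to-last letter is 'm' (fovenomv → fovenomvet, nevudamb → nevudambet, fetomn → fetomnet) add -et.
So tabisemn → tabisemnet.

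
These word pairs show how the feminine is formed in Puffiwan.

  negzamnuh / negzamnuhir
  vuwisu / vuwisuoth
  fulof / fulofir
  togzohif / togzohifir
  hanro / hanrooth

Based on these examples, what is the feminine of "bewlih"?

"bewlih" ends in a consonant. The stems ending in a consonant (togzohif → togzohifir, negzamnuh → negzamnuhir, fulof → fulofir) add -ir.
So bewlih → bewlihir.

bewlihir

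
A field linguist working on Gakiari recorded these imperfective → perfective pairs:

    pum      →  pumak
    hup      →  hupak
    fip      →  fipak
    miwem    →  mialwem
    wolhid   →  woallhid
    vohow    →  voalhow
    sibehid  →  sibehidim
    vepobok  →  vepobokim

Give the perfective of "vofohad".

pum and miwem both end in -m yet inflect differently (pumak, mialwem), so the final letter is not what conditions the rule; the number of vowels is.
"vofohad" has 3 vowels. The stems with 3 vowels (sibehid → sibehidim, vepobok → vepobokim) add -im.
The other patterns: stems with 1 vowel add -ak; stems with 2 vowels insert -al- after the first vowel.
So vofohad → vofohadim.

vofohadim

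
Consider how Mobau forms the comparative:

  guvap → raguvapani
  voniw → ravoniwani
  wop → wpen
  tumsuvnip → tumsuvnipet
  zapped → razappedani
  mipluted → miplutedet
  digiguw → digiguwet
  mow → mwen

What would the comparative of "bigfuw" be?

mow and voniw both end in -w yet inflect differently (mwen, ravoniwani), so the final letter is not what conditions the rule; the number of vowels is.
"bigfuw" has 2 vowels. The stems with 2 vowels (voniw → ravoniwani, zapped → razappedani, guvap → raguvapani) add ra- … -ani around the stem.
The other patterns: stems with 1 vowel delete the last vowel and add -en; stems with 3 vowels add -et.
So bigfuw → rabigfuwani.

rabigfuwani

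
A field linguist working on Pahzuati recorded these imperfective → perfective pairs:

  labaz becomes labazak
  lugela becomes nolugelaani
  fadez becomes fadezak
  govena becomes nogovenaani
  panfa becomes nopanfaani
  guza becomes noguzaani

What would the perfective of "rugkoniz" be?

"rugkoniz" ends in -z. The stems ending in -z (fadez → fadezak, labaz → labazak) add -ak.
The other pattern: stems ending in -a add no- … -ani around the stem.
So rugkoniz → rugkonizak.

rugkonizak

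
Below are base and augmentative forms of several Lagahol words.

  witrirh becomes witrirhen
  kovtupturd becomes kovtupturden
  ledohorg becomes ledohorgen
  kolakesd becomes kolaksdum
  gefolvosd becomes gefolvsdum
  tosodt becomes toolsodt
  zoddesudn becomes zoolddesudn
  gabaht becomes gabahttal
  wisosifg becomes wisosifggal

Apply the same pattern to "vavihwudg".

vaolvihwudg

kovtupturd and kolakesd both end in -d yet inflect differently (kovtupturden, kolaksdum), so the final letter is not what conditions the rule; the second-to-last letter is.
"vavihwudg" has second-to-last letter 'd'. The stems whose second-to-last letter is 'd' (tosodt → toolsodt, zoddesudn → zoolddesudn) insert -ol- after the first vowel.
The other patterns: stems whose second-to-last letter is 'r' add -en; stems whose second-to-last letter is 's' delete the last vowel and add -um; stems whose second-to-last letter is 'f' or 'h' double the final consonant and add -al.
So vavihwudg → vaolvihwudg.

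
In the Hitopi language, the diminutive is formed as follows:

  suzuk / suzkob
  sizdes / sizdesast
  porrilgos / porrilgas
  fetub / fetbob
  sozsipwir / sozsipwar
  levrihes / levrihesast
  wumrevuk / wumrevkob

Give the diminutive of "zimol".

sizdes and porrilgos both end in -s yet inflect differently (sizdesast, porrilgas), so the final letter is not what conditions the rule; the last vowel is.
"zimol" has last vowel 'o'. The one such stem in the data (porrilgos → porrilgas) changes the last vowel to 'a' (as does sozsipwir), so the same rule applies.
The other patterns: stems whose last vowel is 'e' add -ast; stems whose last vowel is 'u' delete the last vowel and add -ob.
So zimol → zimal.

zimal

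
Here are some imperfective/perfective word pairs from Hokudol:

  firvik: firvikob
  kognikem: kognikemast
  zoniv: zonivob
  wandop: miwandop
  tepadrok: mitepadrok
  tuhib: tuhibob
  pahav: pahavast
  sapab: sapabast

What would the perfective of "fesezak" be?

tepadrok and firvik both end in -k yet inflect differently (mitepadrok, firvikob), so the final letter is not what conditions the rule; the last vowel is.
"fesezak" has last vowel 'a'. The stems whose last vowel is 'a' (pahav → pahavast, sapab → sapabast) add -ast.
The other patterns: stems whose last vowel is 'o' add the prefix mi-; stems whose last vowel is 'i' add -ob.
So fesezak → fesezakast.

fesezakast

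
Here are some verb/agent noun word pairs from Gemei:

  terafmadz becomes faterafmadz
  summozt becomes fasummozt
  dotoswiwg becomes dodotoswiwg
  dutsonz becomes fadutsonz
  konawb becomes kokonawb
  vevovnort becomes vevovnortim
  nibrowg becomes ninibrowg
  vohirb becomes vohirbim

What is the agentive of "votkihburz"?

vohirb and konawb both end in -b yet inflect differently (vohirbim, kokonawb), so the final letter is not what conditions the rule; the second-to-last letter is.
"votkihburz" has second-to-last letter 'r'. The stems whose second-to-last letter is 'r' (vohirb → vohirbim, vevovnort → vevovnortim) add -im.
So votkihburz → votkihburzim.

votkihburzim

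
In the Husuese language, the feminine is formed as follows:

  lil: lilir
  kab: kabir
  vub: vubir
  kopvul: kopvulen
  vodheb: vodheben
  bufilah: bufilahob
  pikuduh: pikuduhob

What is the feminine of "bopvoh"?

lil and kopvul both end in -l yet inflect differently (lilir, kopvulen), so the final letter is not what conditions the rule; the number of vowels is.
"bopvoh" has 2 vowels. The stems with 2 vowels (kopvul → kopvulen, vodheb → vodheben) add -en.
So bopvoh → bopvohen.

bopvohen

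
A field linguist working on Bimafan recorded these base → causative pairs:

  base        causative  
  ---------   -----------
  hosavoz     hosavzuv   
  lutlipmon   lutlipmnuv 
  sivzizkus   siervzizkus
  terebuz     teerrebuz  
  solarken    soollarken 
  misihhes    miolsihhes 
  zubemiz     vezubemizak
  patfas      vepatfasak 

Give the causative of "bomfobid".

hosavoz and terebuz both end in -z yet inflect differently (hosavzuv, teerrebuz), so the final letter is not what conditions the rule; the last vowel is.
"bomfobid" has last vowel 'i'. The one such stem in the data (zubemiz → vezubemizak) adds ve- … -ak around the stem, so the same rule applies.
So bomfobid → vebomfobidak.

vebomfobidak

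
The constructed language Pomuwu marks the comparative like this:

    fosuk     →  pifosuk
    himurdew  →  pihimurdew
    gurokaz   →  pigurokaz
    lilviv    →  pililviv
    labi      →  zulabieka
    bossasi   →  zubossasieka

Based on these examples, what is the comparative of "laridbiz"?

pilaridbiz

labi and lilviv both have last vowel 'i' yet inflect differently (zulabieka, pililviv), so the last vowel is not what conditions the rule; whether the stem ends in a vowel or a consonant is.
"laridbiz" ends in a consonant. The stems ending in a consonant (himurdew → pihimurdew, fosuk → pifosuk, gurokaz → pigurokaz) add the prefix pi-.
The other pattern: stems ending in a vowel add zu- … -eka around the stem.
So laridbiz → pilaridbiz.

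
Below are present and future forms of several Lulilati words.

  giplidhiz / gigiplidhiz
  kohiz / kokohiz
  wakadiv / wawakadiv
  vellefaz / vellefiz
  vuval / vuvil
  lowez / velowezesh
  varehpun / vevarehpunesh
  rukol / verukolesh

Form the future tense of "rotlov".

verotlovesh

giplidhiz and vellefaz both end in -z yet inflect differently (gigiplidhiz, vellefiz), so the final letter is not what conditions the rule; the last vowel is.
"rotlov" has last vowel 'o'. The one such stem in the data (rukol → verukolesh) adds ve- … -esh around the stem, so the same rule applies.
The other patterns: stems whose last vowel is 'i' repeat the first consonant+vowel as a prefix; stems whose last vowel is 'a' change the last vowel to 'i'.
So rotlov → verotlovesh.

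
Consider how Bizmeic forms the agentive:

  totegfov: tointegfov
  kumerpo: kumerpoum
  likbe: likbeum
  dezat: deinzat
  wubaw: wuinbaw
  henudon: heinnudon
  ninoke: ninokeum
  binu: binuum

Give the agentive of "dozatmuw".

doinzatmuw

"dozatmuw" ends in a consonant. The stems ending in a consonant (dezat → deinzat, wubaw → wuinbaw, henudon → heinnudon) insert -in- after the first vowel.
The other pattern: stems ending in a vowel add -um.
So dozatmuw → doinzatmuw.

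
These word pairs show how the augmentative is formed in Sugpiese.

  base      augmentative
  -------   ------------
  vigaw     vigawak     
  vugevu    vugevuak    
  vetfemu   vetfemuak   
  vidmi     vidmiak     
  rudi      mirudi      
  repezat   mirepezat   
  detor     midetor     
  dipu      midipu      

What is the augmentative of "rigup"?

vidmi and rudi both end in -i yet inflect differently (vidmiak, mirudi), so the final letter is not what conditions the rule; the first letter is.
"rigup" begins with r-. The stems beginning with r- (rudi → mirudi, repezat → mirepezat) add the prefix mi-.
The other pattern: stems beginning with v- add -ak.
So rigup → mirigup.

mirigup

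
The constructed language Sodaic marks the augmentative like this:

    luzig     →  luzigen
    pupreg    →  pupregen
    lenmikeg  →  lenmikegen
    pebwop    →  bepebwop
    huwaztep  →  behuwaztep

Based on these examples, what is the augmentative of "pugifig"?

pugifigen

pupreg and huwaztep both have last vowel 'e' yet inflect differently (pupregen, behuwaztep), so the last vowel is not what conditions the rule; the final letter is.
"pugifig" ends in -g. The stems ending in -g (luzig → luzigen, pupreg → pupregen, lenmikeg → lenmikegen) add -en.
So pugifig → pugifigen.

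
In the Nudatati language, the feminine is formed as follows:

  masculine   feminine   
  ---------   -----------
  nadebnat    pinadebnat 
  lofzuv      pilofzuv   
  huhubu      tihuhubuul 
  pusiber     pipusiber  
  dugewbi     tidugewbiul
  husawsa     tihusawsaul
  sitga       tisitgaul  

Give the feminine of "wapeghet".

huhubu and lofzuv both have last vowel 'u' yet inflect differently (tihuhubuul, pilofzuv), so the last vowel is not what conditions the rule; whether the stem ends in a vowel or a consonant is.
"wapeghet" ends in a consonant. The stems ending in a consonant (lofzuv → pilofzuv, nadebnat → pinadebnat, pusiber → pipusiber) add the prefix pi-.
The other pattern: stems ending in a vowel add ti- … -ul around the stem.
So wapeghet → piwapeghet.

piwapeghet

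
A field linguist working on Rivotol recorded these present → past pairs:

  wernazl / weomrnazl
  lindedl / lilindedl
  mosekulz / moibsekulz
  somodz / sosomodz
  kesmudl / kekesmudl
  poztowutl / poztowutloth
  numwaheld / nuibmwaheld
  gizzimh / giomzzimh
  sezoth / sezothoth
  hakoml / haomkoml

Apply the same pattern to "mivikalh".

miibvikalh

mosekulz and somodz both end in -z yet inflect differently (moibsekulz, sosomodz), so the final letter is not what conditions the rule; the second-to-last letter is.
"mivikalh" has second-to-last letter 'l'. The stems whose second-to-last letter is 'l' (mosekulz → moibsekulz, numwaheld → nuibmwaheld) insert -ib- after the first vowel.
The other patterns: stems whose second-to-last letter is 't' add -oth; stems whose second-to-last letter is 'd' repeat the first consonant+vowel as a prefix; stems whose second-to-last letter is 'm' or 'z' insert -om- after the first vowel.
So mivikalh → miibvikalh.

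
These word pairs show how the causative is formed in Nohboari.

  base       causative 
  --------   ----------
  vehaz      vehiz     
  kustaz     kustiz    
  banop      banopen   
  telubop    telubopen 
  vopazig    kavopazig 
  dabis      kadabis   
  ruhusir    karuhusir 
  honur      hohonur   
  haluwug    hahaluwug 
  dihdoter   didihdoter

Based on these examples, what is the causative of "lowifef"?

"lowifef" has last vowel 'e'. The one such stem in the data (dihdoter → didihdoter) repeats the first consonant+vowel as a prefix (as do honur, haluwug), so the same rule applies.
So lowifef → lolowifef.

lolowifef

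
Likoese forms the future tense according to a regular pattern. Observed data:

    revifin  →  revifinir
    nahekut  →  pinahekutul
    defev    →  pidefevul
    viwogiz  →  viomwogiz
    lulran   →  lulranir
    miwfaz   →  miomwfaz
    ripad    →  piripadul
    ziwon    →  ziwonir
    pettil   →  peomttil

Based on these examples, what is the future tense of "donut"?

pidonutul

"donut" ends in -t. The one such stem in the data (nahekut → pinahekutul) adds pi- … -ul around the stem, so the same rule applies.
The other patterns: stems ending in -n add -ir; stems ending in -l or -z insert -om- after the first vowel.
So donut → pidonutul.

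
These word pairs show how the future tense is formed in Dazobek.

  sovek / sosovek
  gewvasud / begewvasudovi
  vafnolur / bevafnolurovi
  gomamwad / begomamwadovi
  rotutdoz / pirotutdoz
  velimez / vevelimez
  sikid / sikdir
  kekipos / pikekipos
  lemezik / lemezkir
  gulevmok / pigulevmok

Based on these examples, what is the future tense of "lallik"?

gulevmok and sovek both end in -k yet inflect differently (pigulevmok, sosovek), so the final letter is not what conditions the rule; the last vowel is.
"lallik" has last vowel 'i'. The stems whose last vowel is 'i' (lemezik → lemezkir, sikid → sikdir) delete the last vowel and add -ir.
The other patterns: stems whose last vowel is 'o' add the prefix pi-; stems whose last vowel is 'e' repeat the first consonant+vowel as a prefix; stems whose last vowel is 'a' or 'u' add be- … -ovi around the stem.
So lallik → lallkir.

lallkir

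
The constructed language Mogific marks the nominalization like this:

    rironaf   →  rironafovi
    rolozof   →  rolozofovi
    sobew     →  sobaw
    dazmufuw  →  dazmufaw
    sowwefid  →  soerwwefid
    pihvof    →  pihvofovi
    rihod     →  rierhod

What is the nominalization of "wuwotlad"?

wuerwotlad

"wuwotlad" ends in -d. The stems ending in -d (rihod → rierhod, sowwefid → soerwwefid) insert -er- after the first vowel.
The other patterns: stems ending in -w change the last vowel to 'a'; stems ending in -f add -ovi.
So wuwotlad → wuerwotlad.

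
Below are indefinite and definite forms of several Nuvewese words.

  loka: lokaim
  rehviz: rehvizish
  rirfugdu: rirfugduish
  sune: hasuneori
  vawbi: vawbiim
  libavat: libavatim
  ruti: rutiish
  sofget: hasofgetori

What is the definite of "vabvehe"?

sofget and libavat both end in -t yet inflect differently (hasofgetori, libavatim), so the final letter is not what conditions the rule; the first letter is.
"vabvehe" begins with v-. The one such stem in the data (vawbi → vawbiim) adds -im, so the same rule applies.
The other patterns: stems beginning with r- add -ish; stems beginning with s- add ha- … -ori around the stem.
So vabvehe → vabveheim.

vabveheim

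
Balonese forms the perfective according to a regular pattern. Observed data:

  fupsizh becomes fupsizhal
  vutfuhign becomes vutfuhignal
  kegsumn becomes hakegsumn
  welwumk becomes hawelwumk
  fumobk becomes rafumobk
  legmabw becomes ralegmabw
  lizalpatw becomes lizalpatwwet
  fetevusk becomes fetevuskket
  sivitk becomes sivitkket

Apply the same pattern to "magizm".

magizmal

vutfuhign and kegsumn both end in -n yet inflect differently (vutfuhignal, hakegsumn), so the final letter is not what conditions the rule; the second-to-last letter is.
"magizm" has second-to-last letter 'z'. The one such stem in the data (fupsizh → fupsizhal) adds -al, so the same rule applies.
So magizm → magizmal.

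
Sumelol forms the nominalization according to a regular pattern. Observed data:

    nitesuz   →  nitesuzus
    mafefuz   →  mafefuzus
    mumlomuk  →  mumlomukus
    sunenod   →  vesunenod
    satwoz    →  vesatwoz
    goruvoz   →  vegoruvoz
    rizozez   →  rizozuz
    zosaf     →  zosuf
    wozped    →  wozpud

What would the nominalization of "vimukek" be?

vimukuk

nitesuz and satwoz both end in -z yet inflect differently (nitesuzus, vesatwoz), so the final letter is not what conditions the rule; the last vowel is.
"vimukek" has last vowel 'e'. The stems whose last vowel is 'e' (rizozez → rizozuz, wozped → wozpud) change the last vowel to 'u'.
The other patterns: stems whose last vowel is 'u' add -us; stems whose last vowel is 'o' add the prefix ve-.
So vimukek → vimukuk.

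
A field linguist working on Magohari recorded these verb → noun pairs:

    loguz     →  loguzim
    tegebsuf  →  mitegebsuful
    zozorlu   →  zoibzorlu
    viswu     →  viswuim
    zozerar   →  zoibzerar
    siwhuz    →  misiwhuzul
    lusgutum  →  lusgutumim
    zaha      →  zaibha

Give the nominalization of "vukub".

vukubim

"vukub" begins with v-. The one such stem in the data (viswu → viswuim) adds -im, so the same rule applies.
So vukub → vukubim.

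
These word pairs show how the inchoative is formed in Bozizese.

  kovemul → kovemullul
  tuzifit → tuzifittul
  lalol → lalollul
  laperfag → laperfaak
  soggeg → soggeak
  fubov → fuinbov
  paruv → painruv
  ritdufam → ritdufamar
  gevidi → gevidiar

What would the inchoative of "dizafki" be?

dizafkiar

"dizafki" ends in -i. The one such stem in the data (gevidi → gevidiar) adds -ar, so the same rule applies.
So dizafki → dizafkiar.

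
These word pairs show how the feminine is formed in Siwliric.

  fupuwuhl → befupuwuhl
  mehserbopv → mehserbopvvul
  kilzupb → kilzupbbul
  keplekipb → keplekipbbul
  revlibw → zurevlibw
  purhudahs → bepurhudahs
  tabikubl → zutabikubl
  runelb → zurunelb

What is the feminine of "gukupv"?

gukupvvul

kilzupb and runelb both end in -b yet inflect differently (kilzupbbul, zurunelb), so the final letter is not what conditions the rule; the second-to-last letter is.
"gukupv" has second-to-last letter 'p'. The stems whose second-to-last letter is 'p' (kilzupb → kilzupbbul, mehserbopv → mehserbopvvul, keplekipb → keplekipbbul) double the final consonant and add -ul.
So gukupv → gukupvvul.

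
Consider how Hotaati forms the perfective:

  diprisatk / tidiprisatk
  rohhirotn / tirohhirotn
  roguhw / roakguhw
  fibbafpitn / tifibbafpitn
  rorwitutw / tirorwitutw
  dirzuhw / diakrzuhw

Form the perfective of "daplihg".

rorwitutw and dirzuhw both end in -w yet inflect differently (tirorwitutw, diakrzuhw), so the final letter is not what conditions the rule; the second-to-last letter is.
"daplihg" has second-to-last letter 'h'. The stems whose second-to-last letter is 'h' (dirzuhw → diakrzuhw, roguhw → roakguhw) insert -ak- after the first vowel.
The other pattern: stems whose second-to-last letter is 't' add the prefix ti-.
So daplihg → daakplihg.

daakplihg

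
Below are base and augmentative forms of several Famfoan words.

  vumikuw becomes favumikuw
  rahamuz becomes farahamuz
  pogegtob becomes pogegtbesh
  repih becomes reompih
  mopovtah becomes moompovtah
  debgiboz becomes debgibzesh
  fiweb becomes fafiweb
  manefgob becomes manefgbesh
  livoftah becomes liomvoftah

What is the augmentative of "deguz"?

rahamuz and debgiboz both end in -z yet inflect differently (farahamuz, debgibzesh), so the final letter is not what conditions the rule; the last vowel is.
"deguz" has last vowel 'u'. The stems whose last vowel is 'u' (rahamuz → farahamuz, vumikuw → favumikuw) add the prefix fa-.
The other patterns: stems whose last vowel is 'o' delete the last vowel and add -esh; stems whose last vowel is 'a' or 'i' insert -om- after the first vowel.
So deguz → fadeguz.

fadeguz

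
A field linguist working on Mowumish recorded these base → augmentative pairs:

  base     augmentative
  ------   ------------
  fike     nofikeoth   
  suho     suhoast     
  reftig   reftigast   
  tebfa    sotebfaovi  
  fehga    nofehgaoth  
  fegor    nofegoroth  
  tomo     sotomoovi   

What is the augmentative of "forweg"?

noforwegoth

"forweg" begins with f-. The stems beginning with f- (fehga → nofehgaoth, fike → nofikeoth, fegor → nofegoroth) add no- … -oth around the stem.
The other patterns: stems beginning with t- add so- … -ovi around the stem; stems beginning with r- or s- add -ast.
So forweg → noforwegoth.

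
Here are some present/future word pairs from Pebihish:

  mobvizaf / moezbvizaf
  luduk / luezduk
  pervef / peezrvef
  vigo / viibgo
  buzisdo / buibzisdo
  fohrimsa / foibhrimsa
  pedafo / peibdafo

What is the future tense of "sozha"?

soibzha

mobvizaf and fohrimsa both have last vowel 'a' yet inflect differently (moezbvizaf, foibhrimsa), so the last vowel is not what conditions the rule; whether the stem ends in a vowel or a consonant is.
"sozha" ends in a vowel. The stems ending in a vowel (vigo → viibgo, buzisdo → buibzisdo, fohrimsa → foibhrimsa) insert -ib- after the first vowel.
The other pattern: stems ending in a consonant insert -ez- after the first vowel.
So sozha → soibzha.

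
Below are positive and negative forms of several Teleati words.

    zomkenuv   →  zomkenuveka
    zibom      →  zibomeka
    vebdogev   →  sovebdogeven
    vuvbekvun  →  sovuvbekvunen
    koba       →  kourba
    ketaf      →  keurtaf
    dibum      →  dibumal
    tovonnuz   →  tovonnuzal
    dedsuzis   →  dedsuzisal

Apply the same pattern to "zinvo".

zomkenuv and vebdogev both end in -v yet inflect differently (zomkenuveka, sovebdogeven), so the final letter is not what conditions the rule; the first letter is.
"zinvo" begins with z-. The stems beginning with z- (zomkenuv → zomkenuveka, zibom → zibomeka) add -eka.
The other patterns: stems beginning with v- add so- … -en around the stem; stems beginning with k- insert -ur- after the first vowel; stems beginning with d- or t- add -al.
So zinvo → zinvoeka.

zinvoeka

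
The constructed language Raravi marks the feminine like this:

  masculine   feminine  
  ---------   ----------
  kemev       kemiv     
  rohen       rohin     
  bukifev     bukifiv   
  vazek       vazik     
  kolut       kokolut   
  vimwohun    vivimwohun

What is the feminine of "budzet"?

rohen and vimwohun both end in -n yet inflect differently (rohin, vivimwohun), so the final letter is not what conditions the rule; the last vowel is.
"budzet" has last vowel 'e'. The stems whose last vowel is 'e' (kemev → kemiv, rohen → rohin, bukifev → bukifiv) change the last vowel to 'i'.
The other pattern: stems whose last vowel is 'u' repeat the first consonant+vowel as a prefix.
So budzet → budzit.

budzit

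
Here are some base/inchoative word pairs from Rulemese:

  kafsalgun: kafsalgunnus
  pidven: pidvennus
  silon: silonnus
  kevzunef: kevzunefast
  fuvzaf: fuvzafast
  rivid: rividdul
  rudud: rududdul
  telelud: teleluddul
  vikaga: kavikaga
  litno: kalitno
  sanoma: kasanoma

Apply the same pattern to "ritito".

pidven and kevzunef both have last vowel 'e' yet inflect differently (pidvennus, kevzunefast), so the last vowel is not what conditions the rule; the final letter is.
"ritito" ends in -o. The one such stem in the data (litno → kalitno) adds the prefix ka-, so the same rule applies.
The other patterns: stems ending in -n double the final consonant and add -us; stems ending in -f add -ast; stems ending in -d double the final consonant and add -ul.
So ritito → karitito.

karitito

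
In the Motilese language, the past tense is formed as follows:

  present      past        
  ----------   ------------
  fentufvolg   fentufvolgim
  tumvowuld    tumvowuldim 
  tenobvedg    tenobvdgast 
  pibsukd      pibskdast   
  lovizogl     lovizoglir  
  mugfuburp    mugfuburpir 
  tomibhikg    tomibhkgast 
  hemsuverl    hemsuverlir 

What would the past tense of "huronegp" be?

tumvowuld and pibsukd both end in -d yet inflect differently (tumvowuldim, pibskdast), so the final letter is not what conditions the rule; the second-to-last letter is.
"huronegp" has second-to-last letter 'g'. The one such stem in the data (lovizogl → lovizoglir) adds -ir, so the same rule applies.
So huronegp → huronegpir.

huronegpir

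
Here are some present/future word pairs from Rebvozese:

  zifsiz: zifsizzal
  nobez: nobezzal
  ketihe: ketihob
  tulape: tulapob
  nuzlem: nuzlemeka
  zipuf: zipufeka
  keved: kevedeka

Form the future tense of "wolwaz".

nobez and ketihe both have last vowel 'e' yet inflect differently (nobezzal, ketihob), so the last vowel is not what conditions the rule; the final letter is.
"wolwaz" ends in -z. The stems ending in -z (zifsiz → zifsizzal, nobez → nobezzal) double the final consonant and add -al.
So wolwaz → wolwazzal.

wolwazzal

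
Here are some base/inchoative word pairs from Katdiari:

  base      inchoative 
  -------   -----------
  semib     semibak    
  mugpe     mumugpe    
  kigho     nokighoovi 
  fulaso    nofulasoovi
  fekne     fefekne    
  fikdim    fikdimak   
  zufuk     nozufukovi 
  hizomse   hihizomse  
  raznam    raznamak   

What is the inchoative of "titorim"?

fekne and fulaso both begin with f- yet inflect differently (fefekne, nofulasoovi), so the first letter is not what conditions the rule; the final letter is.
"titorim" ends in -m. The stems ending in -m (fikdim → fikdimak, raznam → raznamak) add -ak.
The other patterns: stems ending in -e repeat the first consonant+vowel as a prefix; stems ending in -k or -o add no- … -ovi around the stem.
So titorim → titorimak.

titorimak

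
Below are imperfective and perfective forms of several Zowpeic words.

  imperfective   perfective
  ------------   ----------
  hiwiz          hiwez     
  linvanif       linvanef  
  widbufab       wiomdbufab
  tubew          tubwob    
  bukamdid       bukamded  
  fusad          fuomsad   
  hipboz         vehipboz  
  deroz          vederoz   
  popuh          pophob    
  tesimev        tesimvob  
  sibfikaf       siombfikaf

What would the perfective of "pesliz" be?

peslez

hiwiz and deroz both end in -z yet inflect differently (hiwez, vederoz), so the final letter is not what conditions the rule; the last vowel is.
"pesliz" has last vowel 'i'. The stems whose last vowel is 'i' (hiwiz → hiwez, bukamdid → bukamded, linvanif → linvanef) change the last vowel to 'e'.
The other patterns: stems whose last vowel is 'o' add the prefix ve-; stems whose last vowel is 'a' insert -om- after the first vowel; stems whose last vowel is 'e' or 'u' delete the last vowel and add -ob.
So pesliz → peslez.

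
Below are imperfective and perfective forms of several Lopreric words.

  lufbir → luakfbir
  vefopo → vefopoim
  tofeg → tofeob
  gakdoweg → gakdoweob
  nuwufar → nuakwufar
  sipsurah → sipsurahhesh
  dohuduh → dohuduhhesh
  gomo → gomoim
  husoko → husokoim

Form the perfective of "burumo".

burumoim

nuwufar and sipsurah both have last vowel 'a' yet inflect differently (nuakwufar, sipsurahhesh), so the last vowel is not what conditions the rule; the final letter is.
"burumo" ends in -o. The stems ending in -o (husoko → husokoim, gomo → gomoim, vefopo → vefopoim) add -im.
The other patterns: stems ending in -r insert -ak- after the first vowel; stems ending in -g drop the final letter and add -ob; stems ending in -h double the final consonant and add -esh.
So burumo → burumoim.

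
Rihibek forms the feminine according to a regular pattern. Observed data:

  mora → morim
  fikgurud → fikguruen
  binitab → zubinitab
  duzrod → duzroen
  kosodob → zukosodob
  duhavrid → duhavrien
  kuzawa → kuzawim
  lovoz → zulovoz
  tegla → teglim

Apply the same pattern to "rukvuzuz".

zurukvuzuz

"rukvuzuz" ends in -z. The one such stem in the data (lovoz → zulovoz) adds the prefix zu-, so the same rule applies.
The other patterns: stems ending in -a drop the final letter and add -im; stems ending in -d drop the final letter and add -en.
So rukvuzuz → zurukvuzuz.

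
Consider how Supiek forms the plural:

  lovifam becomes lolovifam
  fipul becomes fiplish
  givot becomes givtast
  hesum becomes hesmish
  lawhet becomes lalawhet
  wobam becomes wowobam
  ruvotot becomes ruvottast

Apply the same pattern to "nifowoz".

nifowzast

hesum and lovifam both end in -m yet inflect differently (hesmish, lolovifam), so the final letter is not what conditions the rule; the last vowel is.
"nifowoz" has last vowel 'o'. The stems whose last vowel is 'o' (ruvotot → ruvottast, givot → givtast) delete the last vowel and add -ast.
The other patterns: stems whose last vowel is 'u' delete the last vowel and add -ish; stems whose last vowel is 'a' or 'e' repeat the first consonant+vowel as a prefix.
So nifowoz → nifowzast.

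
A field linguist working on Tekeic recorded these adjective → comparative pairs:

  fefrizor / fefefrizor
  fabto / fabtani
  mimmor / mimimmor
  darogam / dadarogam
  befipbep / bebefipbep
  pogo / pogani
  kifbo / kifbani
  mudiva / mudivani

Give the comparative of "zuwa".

fefrizor and kifbo both have last vowel 'o' yet inflect differently (fefefrizor, kifbani), so the last vowel is not what conditions the rule; whether the stem ends in a vowel or a consonant is.
"zuwa" ends in a vowel. The stems ending in a vowel (kifbo → kifbani, pogo → pogani, mudiva → mudivani) drop the final letter and add -ani.
So zuwa → zuwani.

zuwani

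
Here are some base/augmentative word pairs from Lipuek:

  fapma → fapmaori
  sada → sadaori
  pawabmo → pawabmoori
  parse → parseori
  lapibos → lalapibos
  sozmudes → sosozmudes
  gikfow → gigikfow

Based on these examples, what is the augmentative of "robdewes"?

rorobdewes

pawabmo and lapibos both have last vowel 'o' yet inflect differently (pawabmoori, lalapibos), so the last vowel is not what conditions the rule; whether the stem ends in a vowel or a consonant is.
"robdewes" ends in a consonant. The stems ending in a consonant (lapibos → lalapibos, sozmudes → sosozmudes, gikfow → gigikfow) repeat the first consonant+vowel as a prefix.
The other pattern: stems ending in a vowel add -ori.
So robdewes → rorobdewes.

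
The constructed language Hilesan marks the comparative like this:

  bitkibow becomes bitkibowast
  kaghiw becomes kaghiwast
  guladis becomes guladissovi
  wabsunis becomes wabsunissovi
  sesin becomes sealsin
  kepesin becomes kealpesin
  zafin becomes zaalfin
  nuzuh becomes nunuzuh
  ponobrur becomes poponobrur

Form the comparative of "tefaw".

tefawast

kaghiw and guladis both have last vowel 'i' yet inflect differently (kaghiwast, guladissovi), so the last vowel is not what conditions the rule; the final letter is.
"tefaw" ends in -w. The stems ending in -w (bitkibow → bitkibowast, kaghiw → kaghiwast) add -ast.
The other patterns: stems ending in -s double the final consonant and add -ovi; stems ending in -n insert -al- after the first vowel; stems ending in -h or -r repeat the first consonant+vowel as a prefix.
So tefaw → tefawast.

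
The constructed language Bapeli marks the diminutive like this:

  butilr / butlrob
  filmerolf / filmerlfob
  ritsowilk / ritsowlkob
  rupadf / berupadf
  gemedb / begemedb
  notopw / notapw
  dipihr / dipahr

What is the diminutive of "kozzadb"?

bekozzadb

filmerolf and rupadf both end in -f yet inflect differently (filmerlfob, berupadf), so the final letter is not what conditions the rule; the second-to-last letter is.
"kozzadb" has second-to-last letter 'd'. The stems whose second-to-last letter is 'd' (rupadf → berupadf, gemedb → begemedb) add the prefix be-.
So kozzadb → bekozzadb.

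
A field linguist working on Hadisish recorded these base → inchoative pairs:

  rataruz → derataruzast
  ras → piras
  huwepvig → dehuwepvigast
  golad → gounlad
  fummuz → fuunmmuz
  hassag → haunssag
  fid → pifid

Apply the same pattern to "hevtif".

"hevtif" has 2 vowels. The stems with 2 vowels (hassag → haunssag, golad → gounlad, fummuz → fuunmmuz) insert -un- after the first vowel.
The other patterns: stems with 1 vowel add the prefix pi-; stems with 3 vowels add de- … -ast around the stem.
So hevtif → heunvtif.

heunvtif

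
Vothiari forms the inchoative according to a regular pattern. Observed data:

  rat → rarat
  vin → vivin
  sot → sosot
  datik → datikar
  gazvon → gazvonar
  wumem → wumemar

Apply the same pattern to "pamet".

vin and gazvon both end in -n yet inflect differently (vivin, gazvonar), so the final letter is not what conditions the rule; the number of vowels is.
"pamet" has 2 vowels. The stems with 2 vowels (datik → datikar, gazvon → gazvonar, wumem → wumemar) add -ar.
The other pattern: stems with 1 vowel repeat the first consonant+vowel as a prefix.
So pamet → pametar.

pametar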